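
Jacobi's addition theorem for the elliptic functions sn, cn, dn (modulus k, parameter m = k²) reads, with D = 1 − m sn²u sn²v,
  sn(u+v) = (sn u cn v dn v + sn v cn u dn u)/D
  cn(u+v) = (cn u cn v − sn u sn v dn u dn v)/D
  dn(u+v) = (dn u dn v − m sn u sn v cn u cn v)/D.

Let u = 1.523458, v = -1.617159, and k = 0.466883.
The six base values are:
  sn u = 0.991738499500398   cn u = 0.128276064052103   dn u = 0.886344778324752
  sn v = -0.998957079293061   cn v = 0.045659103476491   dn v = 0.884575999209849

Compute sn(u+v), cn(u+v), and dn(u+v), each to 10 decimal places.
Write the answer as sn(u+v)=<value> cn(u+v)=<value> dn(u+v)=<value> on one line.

m = k² = 0.217979735689
D = 1 − m·sn²u·sn²v = 0.7860540225323222
sn(u+v) = (sn u·cn v·dn v + sn v·cn u·dn u)/D = -0.07352296901494717/0.7860540225323222 = -0.0935342443488659
cn(u+v) = (cn u·cn v − sn u·sn v·dn u·dn v)/D = 0.7826080113099224/0.7860540225323222 = 0.9956160631157407
dn(u+v) = (dn u·dn v − m·sn u·sn v·cn u·cn v)/D = 0.7853041507597462/0.7860540225323222 = 0.999046030233189

sn(u+v)=-0.0935342443 cn(u+v)=0.9956160631 dn(u+v)=0.9990460302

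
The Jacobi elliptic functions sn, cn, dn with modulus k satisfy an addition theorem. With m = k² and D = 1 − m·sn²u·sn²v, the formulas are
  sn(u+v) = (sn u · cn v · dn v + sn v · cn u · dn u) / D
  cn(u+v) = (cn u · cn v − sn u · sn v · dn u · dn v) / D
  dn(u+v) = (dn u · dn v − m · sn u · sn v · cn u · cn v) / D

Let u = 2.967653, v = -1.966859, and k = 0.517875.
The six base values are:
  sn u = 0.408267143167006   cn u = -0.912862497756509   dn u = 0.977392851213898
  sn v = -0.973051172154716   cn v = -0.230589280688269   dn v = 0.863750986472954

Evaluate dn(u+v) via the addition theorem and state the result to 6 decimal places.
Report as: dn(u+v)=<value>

m = k² = 0.268194515625
D = 1 − m·sn²u·sn²v = 0.9576737188296842
dn(u+v) = (dn u·dn v − m·sn u·sn v·cn u·cn v)/D = 0.8666512098129142/0.9576737188296842 = 0.9049545714504903

dn(u+v)=0.904955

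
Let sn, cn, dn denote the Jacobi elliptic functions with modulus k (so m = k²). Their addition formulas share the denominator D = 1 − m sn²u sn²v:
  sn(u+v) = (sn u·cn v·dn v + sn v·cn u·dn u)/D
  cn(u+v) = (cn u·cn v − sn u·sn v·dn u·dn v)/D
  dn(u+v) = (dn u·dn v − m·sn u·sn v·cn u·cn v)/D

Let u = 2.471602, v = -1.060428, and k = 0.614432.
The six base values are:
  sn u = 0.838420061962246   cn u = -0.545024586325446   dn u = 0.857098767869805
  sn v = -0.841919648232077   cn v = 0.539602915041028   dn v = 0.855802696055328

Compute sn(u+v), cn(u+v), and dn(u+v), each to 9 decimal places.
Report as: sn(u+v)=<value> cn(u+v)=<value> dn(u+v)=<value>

m = k² = 0.377526682624
D = 1 − m·sn²u·sn²v = 0.8118898346565492
sn(u+v) = (sn u·cn v·dn v + sn v·cn u·dn u)/D = 0.7804713049123874/0.8118898346565492 = 0.9613019791565039
cn(u+v) = (cn u·cn v − sn u·sn v·dn u·dn v)/D = 0.2236730780111768/0.8118898346565492 = 0.2754968327763291
dn(u+v) = (dn u·dn v − m·sn u·sn v·cn u·cn v)/D = 0.6551337382320556/0.8118898346565492 = 0.8069244252937277

sn(u+v)=0.961301979 cn(u+v)=0.275496833 dn(u+v)=0.806924425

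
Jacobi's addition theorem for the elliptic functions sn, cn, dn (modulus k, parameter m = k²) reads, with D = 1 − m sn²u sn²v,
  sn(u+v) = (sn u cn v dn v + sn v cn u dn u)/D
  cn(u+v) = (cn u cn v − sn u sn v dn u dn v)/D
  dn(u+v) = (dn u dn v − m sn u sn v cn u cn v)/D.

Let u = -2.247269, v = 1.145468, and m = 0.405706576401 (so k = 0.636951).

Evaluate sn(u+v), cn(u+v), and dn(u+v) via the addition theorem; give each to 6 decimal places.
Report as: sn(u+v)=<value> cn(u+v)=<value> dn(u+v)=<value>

sn u = -0.9344025192073587, cn u = -0.3562189384338537, dn u = 0.8036008430457062
sn v = 0.8760516828324447, cn v = 0.48221722180615, dn v = 0.8298396068482872
m = k² = 0.405706576401
D = 1 − m·sn²u·sn²v = 0.7281436352165645
sn(u+v) = (sn u·cn v·dn v + sn v·cn u·dn u)/D = -0.6246899301335207/0.7281436352165645 = -0.8579212945365173
cn(u+v) = (cn u·cn v − sn u·sn v·dn u·dn v)/D = 0.3741064617140026/0.7281436352165645 = 0.5137811327606205
dn(u+v) = (dn u·dn v − m·sn u·sn v·cn u·cn v)/D = 0.609812454631539/0.7281436352165645 = 0.8374892330826575

sn(u+v)=-0.857921 cn(u+v)=0.513781 dn(u+v)=0.837489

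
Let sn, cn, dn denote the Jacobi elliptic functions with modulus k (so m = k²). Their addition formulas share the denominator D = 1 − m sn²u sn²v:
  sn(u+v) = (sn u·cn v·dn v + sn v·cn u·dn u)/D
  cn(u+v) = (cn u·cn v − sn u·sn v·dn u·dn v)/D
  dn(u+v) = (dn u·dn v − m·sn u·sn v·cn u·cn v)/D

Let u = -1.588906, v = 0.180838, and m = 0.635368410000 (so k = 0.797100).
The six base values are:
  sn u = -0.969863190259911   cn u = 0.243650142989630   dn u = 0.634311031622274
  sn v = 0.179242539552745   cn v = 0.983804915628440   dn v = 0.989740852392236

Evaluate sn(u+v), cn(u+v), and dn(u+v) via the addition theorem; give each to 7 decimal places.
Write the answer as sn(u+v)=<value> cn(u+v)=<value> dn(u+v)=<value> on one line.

sn(u+v)=-0.9346111 cn(u+v)=0.3556714 dn(u+v)=0.6670885

m = k² = 0.63536841
D = 1 − m·sn²u·sn²v = 0.9807987833223868
sn(u+v) = (sn u·cn v·dn v + sn v·cn u·dn u)/D = -0.9166654152864446/0.9807987833223868 = -0.9346110852435043
cn(u+v) = (cn u·cn v − sn u·sn v·dn u·dn v)/D = 0.3488420413086766/0.9807987833223868 = 0.3556713642394607
dn(u+v) = (dn u·dn v − m·sn u·sn v·cn u·cn v)/D = 0.6542795697567106/0.9807987833223868 = 0.6670884802083305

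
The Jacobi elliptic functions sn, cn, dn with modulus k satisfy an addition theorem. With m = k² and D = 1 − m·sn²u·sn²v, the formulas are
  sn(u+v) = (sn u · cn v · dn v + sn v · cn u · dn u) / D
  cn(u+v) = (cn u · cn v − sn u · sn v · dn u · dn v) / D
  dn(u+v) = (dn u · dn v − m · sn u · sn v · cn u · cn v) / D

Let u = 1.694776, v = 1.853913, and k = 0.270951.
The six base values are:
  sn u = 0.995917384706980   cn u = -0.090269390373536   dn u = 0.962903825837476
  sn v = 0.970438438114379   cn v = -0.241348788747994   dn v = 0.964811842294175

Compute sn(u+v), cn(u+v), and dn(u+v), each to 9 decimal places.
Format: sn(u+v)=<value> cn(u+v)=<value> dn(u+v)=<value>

sn(u+v)=-0.339540645 cn(u+v)=-0.940591383 dn(u+v)=0.995759111

m = k² = 0.073414444401
D = 1 − m·sn²u·sn²v = 0.9314252672565423
sn(u+v) = (sn u·cn v·dn v + sn v·cn u·dn u)/D = -0.3162567358209446/0.9314252672565423 = -0.3395406447931781
cn(u+v) = (cn u·cn v − sn u·sn v·dn u·dn v)/D = -0.8760905806660647/0.9314252672565423 = -0.940591383403778
dn(u+v) = (dn u·dn v − m·sn u·sn v·cn u·cn v)/D = 0.9274751958270753/0.9314252672565423 = 0.9957591107216774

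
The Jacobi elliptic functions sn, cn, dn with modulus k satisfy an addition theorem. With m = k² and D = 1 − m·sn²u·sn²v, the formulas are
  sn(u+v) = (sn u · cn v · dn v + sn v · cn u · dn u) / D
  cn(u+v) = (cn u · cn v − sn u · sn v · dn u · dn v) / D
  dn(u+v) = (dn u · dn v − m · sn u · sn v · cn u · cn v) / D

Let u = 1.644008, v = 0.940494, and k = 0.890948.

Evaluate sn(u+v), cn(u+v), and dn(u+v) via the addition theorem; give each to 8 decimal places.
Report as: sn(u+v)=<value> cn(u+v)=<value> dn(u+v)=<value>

sn u = 0.9596437400262339, cn u = 0.2812185844293759, dn u = 0.5186400801386999
sn v = 0.7509699179478437, cn v = 0.6603364160315626, dn v = 0.7431947580514517
m = k² = 0.793788338704
D = 1 − m·sn²u·sn²v = 0.5877412662970994
sn(u+v) = (sn u·cn v·dn v + sn v·cn u·dn u)/D = 0.5804832683931635/0.5877412662970994 = 0.9876510323162046
cn(u+v) = (cn u·cn v − sn u·sn v·dn u·dn v)/D = -0.09208132940020139/0.5877412662970994 = -0.1566698387205891
dn(u+v) = (dn u·dn v − m·sn u·sn v·cn u·cn v)/D = 0.2792207419143374/0.5877412662970994 = 0.4750742510790337

sn(u+v)=0.98765103 cn(u+v)=-0.15666984 dn(u+v)=0.47507425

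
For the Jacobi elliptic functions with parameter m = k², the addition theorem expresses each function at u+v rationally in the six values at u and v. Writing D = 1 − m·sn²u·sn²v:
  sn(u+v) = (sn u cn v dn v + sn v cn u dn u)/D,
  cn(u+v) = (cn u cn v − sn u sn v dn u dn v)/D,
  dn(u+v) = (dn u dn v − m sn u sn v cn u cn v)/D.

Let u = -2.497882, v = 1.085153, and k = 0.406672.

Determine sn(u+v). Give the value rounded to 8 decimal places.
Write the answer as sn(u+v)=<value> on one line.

sn(u+v)=-0.97797081

sn u = -0.7000229573004724, cn u = -0.7141203394752883, dn u = 0.9586226827375769
sn v = 0.8710800910867327, cn v = 0.4911409929056315, dn v = 0.9351530738317993
m = k² = 0.165382115584
D = 1 − m·sn²u·sn²v = 0.9385064897319988
sn(u+v) = (sn u·cn v·dn v + sn v·cn u·dn u)/D = -0.9178319520064949/0.9385064897319988 = -0.9779708100565104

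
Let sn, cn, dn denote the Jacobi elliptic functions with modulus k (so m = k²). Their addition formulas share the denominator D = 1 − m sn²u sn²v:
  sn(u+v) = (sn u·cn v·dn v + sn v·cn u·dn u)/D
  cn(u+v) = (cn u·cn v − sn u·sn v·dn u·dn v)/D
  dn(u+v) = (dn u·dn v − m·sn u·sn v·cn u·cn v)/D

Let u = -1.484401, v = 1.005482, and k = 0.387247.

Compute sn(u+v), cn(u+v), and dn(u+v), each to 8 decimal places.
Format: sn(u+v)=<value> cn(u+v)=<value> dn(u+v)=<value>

sn(u+v)=-0.45849454 cn(u+v)=0.88869722 dn(u+v)=0.98411167

sn u = -0.9903346826868746, cn u = 0.138698292229888, dn u = 0.923539159180779
sn v = 0.8331534207635494, cn v = 0.553041931023314, dn v = 0.9465230617890874
m = k² = 0.149960239009
D = 1 − m·sn²u·sn²v = 0.8979083870874432
sn(u+v) = (sn u·cn v·dn v + sn v·cn u·dn u)/D = -0.4116860931947197/0.8979083870874432 = -0.4584945403284527
cn(u+v) = (cn u·cn v − sn u·sn v·dn u·dn v)/D = 0.7979686912855932/0.8979083870874432 = 0.8886972243058942
dn(u+v) = (dn u·dn v − m·sn u·sn v·cn u·cn v)/D = 0.8836421190796147/0.8979083870874432 = 0.984111666387142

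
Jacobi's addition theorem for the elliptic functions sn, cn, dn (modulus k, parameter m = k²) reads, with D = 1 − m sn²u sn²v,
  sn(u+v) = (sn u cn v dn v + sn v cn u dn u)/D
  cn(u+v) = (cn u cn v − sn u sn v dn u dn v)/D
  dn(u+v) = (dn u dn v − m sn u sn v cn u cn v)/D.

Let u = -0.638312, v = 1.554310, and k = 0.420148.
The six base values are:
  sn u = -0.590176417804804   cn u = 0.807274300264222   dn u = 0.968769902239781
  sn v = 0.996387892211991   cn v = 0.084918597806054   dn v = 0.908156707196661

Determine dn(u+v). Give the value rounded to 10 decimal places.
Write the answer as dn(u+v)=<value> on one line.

dn(u+v)=0.9445688289

m = k² = 0.176524341904
D = 1 − m·sn²u·sn²v = 0.9389585012752549
dn(u+v) = (dn u·dn v − m·sn u·sn v·cn u·cn v)/D = 0.8869109319081049/0.9389585012752549 = 0.9445688288710724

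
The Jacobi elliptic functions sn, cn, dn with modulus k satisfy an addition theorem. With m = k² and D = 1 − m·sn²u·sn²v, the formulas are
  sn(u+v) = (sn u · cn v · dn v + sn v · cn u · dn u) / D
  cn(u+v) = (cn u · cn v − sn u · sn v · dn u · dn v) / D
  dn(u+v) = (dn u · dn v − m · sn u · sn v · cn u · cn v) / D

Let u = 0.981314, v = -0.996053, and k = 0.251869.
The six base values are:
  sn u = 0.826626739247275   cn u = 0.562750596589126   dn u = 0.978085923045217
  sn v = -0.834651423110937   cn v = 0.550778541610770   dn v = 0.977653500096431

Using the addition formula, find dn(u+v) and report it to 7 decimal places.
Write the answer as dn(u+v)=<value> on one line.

dn(u+v)=0.9999931

m = k² = 0.063437993161
D = 1 − m·sn²u·sn²v = 0.9698019700751739
dn(u+v) = (dn u·dn v − m·sn u·sn v·cn u·cn v)/D = 0.9697952880733087/0.9698019700751739 = 0.9999931099316444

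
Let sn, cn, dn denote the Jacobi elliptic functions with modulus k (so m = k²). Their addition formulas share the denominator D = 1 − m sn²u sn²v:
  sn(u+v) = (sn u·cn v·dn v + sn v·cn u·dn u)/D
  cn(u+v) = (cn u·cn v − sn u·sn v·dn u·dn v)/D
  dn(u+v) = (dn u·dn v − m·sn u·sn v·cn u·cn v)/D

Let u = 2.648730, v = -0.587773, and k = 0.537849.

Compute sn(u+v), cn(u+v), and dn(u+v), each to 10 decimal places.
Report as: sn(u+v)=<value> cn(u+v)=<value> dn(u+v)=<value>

sn(u+v)=0.9554557086 cn(u+v)=-0.2951345268 dn(u+v)=0.8578555505

sn u = 0.6797331485326063, cn u = -0.7334595058937813, dn u = 0.9307745041838592
sn v = -0.5469111463458756, cn v = 0.8371906580956576, dn v = 0.9557575399921098
m = k² = 0.289281546801
D = 1 − m·sn²u·sn²v = 0.9600210687906692
sn(u+v) = (sn u·cn v·dn v + sn v·cn u·dn u)/D = 0.9172576105467054/0.9600210687906692 = 0.9554557085941535
cn(u+v) = (cn u·cn v − sn u·sn v·dn u·dn v)/D = -0.2833353638643212/0.9600210687906692 = -0.2951345268091214
dn(u+v) = (dn u·dn v − m·sn u·sn v·cn u·cn v)/D = 0.8235594024779216/0.9600210687906692 = 0.8578555505196909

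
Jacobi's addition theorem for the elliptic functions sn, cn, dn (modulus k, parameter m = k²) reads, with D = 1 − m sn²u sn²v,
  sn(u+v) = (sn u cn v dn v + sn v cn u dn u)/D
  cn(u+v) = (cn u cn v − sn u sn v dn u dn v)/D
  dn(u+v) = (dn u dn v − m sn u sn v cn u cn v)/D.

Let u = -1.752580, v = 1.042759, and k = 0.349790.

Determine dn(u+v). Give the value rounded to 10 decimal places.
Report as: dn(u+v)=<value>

sn u = -0.9925744242585469, cn u = -0.1216388601879109, dn u = 0.9377938435745898
sn v = 0.8542992750975346, cn v = 0.5197814430775948, dn v = 0.9543078193749318
m = k² = 0.1223530441
D = 1 − m·sn²u·sn²v = 0.9120246475038618
dn(u+v) = (dn u·dn v − m·sn u·sn v·cn u·cn v)/D = 0.8883843427164677/0.9120246475038618 = 0.9740793136982694

dn(u+v)=0.9740793137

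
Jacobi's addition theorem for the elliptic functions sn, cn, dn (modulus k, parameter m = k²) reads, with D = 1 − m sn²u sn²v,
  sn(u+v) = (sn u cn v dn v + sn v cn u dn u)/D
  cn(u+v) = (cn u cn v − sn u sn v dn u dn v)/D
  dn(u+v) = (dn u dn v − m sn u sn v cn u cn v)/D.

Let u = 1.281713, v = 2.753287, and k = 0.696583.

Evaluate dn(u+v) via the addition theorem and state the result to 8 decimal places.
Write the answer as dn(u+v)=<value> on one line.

sn u = 0.9164210213259669, cn u = 0.4002155814956131, dn u = 0.7697352088383046
sn v = 0.768140927170329, cn v = -0.640280810274607, dn v = 0.844805249310768
m = k² = 0.485227875889
D = 1 − m·sn²u·sn²v = 0.759553954578301
dn(u+v) = (dn u·dn v − m·sn u·sn v·cn u·cn v)/D = 0.7378041766113894/0.759553954578301 = 0.9713650651993684

dn(u+v)=0.97136507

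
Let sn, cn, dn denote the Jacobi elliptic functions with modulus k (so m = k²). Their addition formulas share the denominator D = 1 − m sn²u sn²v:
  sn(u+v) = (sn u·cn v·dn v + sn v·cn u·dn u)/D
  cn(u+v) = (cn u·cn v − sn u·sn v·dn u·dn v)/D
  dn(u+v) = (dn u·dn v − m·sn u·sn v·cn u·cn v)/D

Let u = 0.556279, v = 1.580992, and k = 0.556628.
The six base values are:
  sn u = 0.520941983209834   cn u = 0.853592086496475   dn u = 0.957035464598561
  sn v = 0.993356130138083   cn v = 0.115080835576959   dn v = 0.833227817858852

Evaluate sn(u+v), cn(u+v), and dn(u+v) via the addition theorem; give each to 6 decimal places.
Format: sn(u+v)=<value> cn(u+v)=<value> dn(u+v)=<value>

sn(u+v)=0.939383 cn(u+v)=-0.342870 dn(u+v)=0.852402

m = k² = 0.309834730384
D = 1 − m·sn²u·sn²v = 0.91703044359293
sn(u+v) = (sn u·cn v·dn v + sn v·cn u·dn u)/D = 0.861442776098567/0.91703044359293 = 0.939382963910587
cn(u+v) = (cn u·cn v − sn u·sn v·dn u·dn v)/D = -0.3144219743972106/0.91703044359293 = -0.3428697232398345
dn(u+v) = (dn u·dn v − m·sn u·sn v·cn u·cn v)/D = 0.7816786710948103/0.91703044359293 = 0.8524020947790885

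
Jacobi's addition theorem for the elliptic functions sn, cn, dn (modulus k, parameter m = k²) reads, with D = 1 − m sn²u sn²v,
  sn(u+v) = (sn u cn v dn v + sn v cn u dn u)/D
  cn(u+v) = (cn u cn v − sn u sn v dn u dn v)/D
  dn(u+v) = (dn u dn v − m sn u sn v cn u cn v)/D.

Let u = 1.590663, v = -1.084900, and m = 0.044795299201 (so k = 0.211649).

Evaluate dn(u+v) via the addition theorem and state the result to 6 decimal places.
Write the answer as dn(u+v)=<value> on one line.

sn u = 0.9999984213392889, cn u = -0.001776884613584285, dn u = 0.9773458150685693
sn v = -0.8807189128002162, cn v = 0.473639310695391, dn v = 0.9824733168174726
m = k² = 0.044795299201
D = 1 − m·sn²u·sn²v = 0.9652539279631032
dn(u+v) = (dn u·dn v − m·sn u·sn v·cn u·cn v)/D = 0.9601829817059195/0.9652539279631032 = 0.9947465158024433

dn(u+v)=0.994747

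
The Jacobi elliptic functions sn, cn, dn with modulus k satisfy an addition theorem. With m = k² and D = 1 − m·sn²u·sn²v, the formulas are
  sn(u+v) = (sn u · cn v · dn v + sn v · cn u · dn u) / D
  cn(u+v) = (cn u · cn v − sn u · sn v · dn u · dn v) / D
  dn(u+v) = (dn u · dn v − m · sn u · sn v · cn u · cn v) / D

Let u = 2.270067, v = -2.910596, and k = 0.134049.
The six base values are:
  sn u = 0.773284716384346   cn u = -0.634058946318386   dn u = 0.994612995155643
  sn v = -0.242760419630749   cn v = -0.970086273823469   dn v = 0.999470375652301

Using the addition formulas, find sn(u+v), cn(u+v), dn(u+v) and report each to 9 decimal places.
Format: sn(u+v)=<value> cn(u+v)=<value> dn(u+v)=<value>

m = k² = 0.017969134401
D = 1 − m·sn²u·sn²v = 0.9993667695808428
sn(u+v) = (sn u·cn v·dn v + sn v·cn u·dn u)/D = -0.5966603655824745/0.9993667695808428 = -0.5970384284767918
cn(u+v) = (cn u·cn v − sn u·sn v·dn u·dn v)/D = 0.8017046515303733/0.9993667695808428 = 0.802212636974738
dn(u+v) = (dn u·dn v − m·sn u·sn v·cn u·cn v)/D = 0.9961610631585296/0.9993667695808428 = 0.9967922623406242

sn(u+v)=-0.597038428 cn(u+v)=0.802212637 dn(u+v)=0.996792262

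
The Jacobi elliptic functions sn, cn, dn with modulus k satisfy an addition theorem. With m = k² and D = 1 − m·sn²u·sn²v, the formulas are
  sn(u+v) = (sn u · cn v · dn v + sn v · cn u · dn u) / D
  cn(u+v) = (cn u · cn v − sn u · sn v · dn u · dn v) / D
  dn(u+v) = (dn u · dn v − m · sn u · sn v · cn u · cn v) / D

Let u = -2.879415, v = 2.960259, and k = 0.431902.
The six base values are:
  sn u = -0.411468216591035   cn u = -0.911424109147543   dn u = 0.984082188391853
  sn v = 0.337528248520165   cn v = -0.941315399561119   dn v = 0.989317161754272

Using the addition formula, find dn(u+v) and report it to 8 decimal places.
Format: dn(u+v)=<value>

m = k² = 0.186539337604
D = 1 − m·sn²u·sn²v = 0.9964019825081422
dn(u+v) = (dn u·dn v − m·sn u·sn v·cn u·cn v)/D = 0.9957959715828475/0.9964019825081422 = 0.9993918007632129

dn(u+v)=0.99939180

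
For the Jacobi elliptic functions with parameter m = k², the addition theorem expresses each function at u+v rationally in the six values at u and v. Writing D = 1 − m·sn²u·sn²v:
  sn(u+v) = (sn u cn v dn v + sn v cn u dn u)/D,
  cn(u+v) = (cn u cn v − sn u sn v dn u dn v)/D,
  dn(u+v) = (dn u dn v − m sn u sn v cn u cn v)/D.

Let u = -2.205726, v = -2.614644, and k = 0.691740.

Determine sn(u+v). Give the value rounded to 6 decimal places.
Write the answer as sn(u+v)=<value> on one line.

sn(u+v)=0.870183

sn u = -0.9638597847082058, cn u = -0.2664100512785716, dn u = 0.7452900659344408
sn v = -0.8321293035599143, cn v = -0.5545816641008717, dn v = 0.8177193443023129
m = k² = 0.4785042276
D = 1 − m·sn²u·sn²v = 0.6921812060954562
sn(u+v) = (sn u·cn v·dn v + sn v·cn u·dn u)/D = 0.602324424421109/0.6921812060954562 = 0.8701831530774683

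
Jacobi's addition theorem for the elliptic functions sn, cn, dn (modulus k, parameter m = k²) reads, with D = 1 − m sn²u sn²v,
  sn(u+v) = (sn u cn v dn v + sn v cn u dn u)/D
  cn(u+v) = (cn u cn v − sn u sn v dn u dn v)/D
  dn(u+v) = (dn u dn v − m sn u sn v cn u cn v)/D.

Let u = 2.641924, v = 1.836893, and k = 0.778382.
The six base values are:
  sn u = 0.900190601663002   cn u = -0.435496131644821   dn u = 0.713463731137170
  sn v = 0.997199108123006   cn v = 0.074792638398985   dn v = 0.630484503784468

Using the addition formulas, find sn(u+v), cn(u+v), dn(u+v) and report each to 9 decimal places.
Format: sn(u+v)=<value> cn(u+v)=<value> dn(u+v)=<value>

m = k² = 0.605878537924
D = 1 − m·sn²u·sn²v = 0.5117769489878969
sn(u+v) = (sn u·cn v·dn v + sn v·cn u·dn u)/D = -0.2673914004248263/0.5117769489878969 = -0.522476443993084
cn(u+v) = (cn u·cn v − sn u·sn v·dn u·dn v)/D = -0.4363685191374495/0.5117769489878969 = -0.8526537195558006
dn(u+v) = (dn u·dn v − m·sn u·sn v·cn u·cn v)/D = 0.4675429865280961/0.5117769489878969 = 0.9135678882230257

sn(u+v)=-0.522476444 cn(u+v)=-0.852653720 dn(u+v)=0.913567888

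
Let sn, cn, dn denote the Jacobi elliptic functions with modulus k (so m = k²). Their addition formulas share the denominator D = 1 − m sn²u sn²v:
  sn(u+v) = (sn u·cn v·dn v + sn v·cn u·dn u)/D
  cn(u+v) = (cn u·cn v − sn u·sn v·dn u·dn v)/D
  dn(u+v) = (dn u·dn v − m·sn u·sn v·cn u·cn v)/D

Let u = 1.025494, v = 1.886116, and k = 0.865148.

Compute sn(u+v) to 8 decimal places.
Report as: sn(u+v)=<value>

sn u = 0.7942223550241906, cn u = 0.6076272301171407, dn u = 0.7265440576827846
sn v = 0.9908408993335448, cn v = 0.135034485254294, dn v = 0.5149436624141054
m = k² = 0.748481061904
D = 1 − m·sn²u·sn²v = 0.5364753016318133
sn(u+v) = (sn u·cn v·dn v + sn v·cn u·dn u)/D = 0.4926508763897117/0.5364753016318133 = 0.9183104513687777

sn(u+v)=0.91831045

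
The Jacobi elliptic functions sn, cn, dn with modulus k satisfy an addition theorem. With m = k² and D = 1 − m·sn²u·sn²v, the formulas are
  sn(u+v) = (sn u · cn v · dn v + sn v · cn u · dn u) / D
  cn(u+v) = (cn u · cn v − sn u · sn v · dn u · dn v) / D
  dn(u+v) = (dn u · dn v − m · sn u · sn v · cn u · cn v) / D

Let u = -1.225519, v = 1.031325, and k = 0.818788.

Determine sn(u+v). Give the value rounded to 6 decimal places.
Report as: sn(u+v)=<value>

sn(u+v)=-0.192180

sn u = -0.8789487825869084, cn u = 0.4769161745935984, dn u = 0.6943134610085722
sn v = 0.8035538408406178, cn v = 0.5952320764796628, dn v = 0.7530701412543137
m = k² = 0.670413788944
D = 1 − m·sn²u·sn²v = 0.6655739967019362
sn(u+v) = (sn u·cn v·dn v + sn v·cn u·dn u)/D = -0.1279098769229966/0.6655739967019362 = -0.1921797990258302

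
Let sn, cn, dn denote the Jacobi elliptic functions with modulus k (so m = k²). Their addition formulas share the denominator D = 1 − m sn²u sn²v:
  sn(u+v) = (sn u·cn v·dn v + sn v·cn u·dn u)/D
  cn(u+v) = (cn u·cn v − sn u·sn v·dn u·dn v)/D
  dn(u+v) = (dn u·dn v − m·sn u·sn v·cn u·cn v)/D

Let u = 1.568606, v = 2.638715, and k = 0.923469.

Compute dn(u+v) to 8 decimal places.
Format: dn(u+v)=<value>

sn u = 0.9395840630691398, cn u = 0.3423182560520059, dn u = 0.4971288048308053
sn v = 0.9956570055178671, cn v = -0.09309740792951154, dn v = 0.3931873457607126
m = k² = 0.852794993961
D = 1 − m·sn²u·sn²v = 0.2536622076793837
dn(u+v) = (dn u·dn v − m·sn u·sn v·cn u·cn v)/D = 0.220889563636555/0.2536622076793837 = 0.8708020231210332

dn(u+v)=0.87080202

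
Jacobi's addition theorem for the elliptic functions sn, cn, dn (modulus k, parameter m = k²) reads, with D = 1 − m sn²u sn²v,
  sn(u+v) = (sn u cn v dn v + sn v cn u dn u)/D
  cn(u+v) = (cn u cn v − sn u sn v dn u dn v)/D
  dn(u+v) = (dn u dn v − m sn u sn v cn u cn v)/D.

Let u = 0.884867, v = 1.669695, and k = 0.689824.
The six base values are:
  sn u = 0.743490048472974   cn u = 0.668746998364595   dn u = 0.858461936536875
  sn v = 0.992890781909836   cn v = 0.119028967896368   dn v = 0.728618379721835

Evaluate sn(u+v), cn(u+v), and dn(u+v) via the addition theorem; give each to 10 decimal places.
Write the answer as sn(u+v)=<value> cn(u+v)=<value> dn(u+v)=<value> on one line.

m = k² = 0.475857150976
D = 1 − m·sn²u·sn²v = 0.7406836636059563
sn(u+v) = (sn u·cn v·dn v + sn v·cn u·dn u)/D = 0.6344929186574581/0.7406836636059563 = 0.8566314471801397
cn(u+v) = (cn u·cn v − sn u·sn v·dn u·dn v)/D = -0.3821400603264223/0.7406836636059563 = -0.5159288358892722
dn(u+v) = (dn u·dn v − m·sn u·sn v·cn u·cn v)/D = 0.5975291761010209/0.7406836636059563 = 0.8067265493503667

sn(u+v)=0.8566314472 cn(u+v)=-0.5159288359 dn(u+v)=0.8067265494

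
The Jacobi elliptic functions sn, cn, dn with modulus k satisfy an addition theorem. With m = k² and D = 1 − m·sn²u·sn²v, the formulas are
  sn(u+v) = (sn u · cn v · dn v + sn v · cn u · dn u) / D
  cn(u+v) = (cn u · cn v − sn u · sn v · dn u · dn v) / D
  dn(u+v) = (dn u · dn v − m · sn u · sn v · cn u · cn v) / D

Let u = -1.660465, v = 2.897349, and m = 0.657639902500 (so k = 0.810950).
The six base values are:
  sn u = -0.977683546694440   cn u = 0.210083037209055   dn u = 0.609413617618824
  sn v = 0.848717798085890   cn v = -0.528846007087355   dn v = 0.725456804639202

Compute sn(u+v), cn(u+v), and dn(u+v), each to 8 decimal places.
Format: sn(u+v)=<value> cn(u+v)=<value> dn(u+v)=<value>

sn(u+v)=0.88405864 cn(u+v)=0.46737600 dn(u+v)=0.69714788

m = k² = 0.6576399025
D = 1 − m·sn²u·sn²v = 0.5471948176068374
sn(u+v) = (sn u·cn v·dn v + sn v·cn u·dn u)/D = 0.4837523041087509/0.5471948176068374 = 0.8840586360529636
cn(u+v) = (cn u·cn v − sn u·sn v·dn u·dn v)/D = 0.255745726621687/0.5471948176068374 = 0.4673760028287435
dn(u+v) = (dn u·dn v − m·sn u·sn v·cn u·cn v)/D = 0.3814757097623724/0.5471948176068374 = 0.697147884972231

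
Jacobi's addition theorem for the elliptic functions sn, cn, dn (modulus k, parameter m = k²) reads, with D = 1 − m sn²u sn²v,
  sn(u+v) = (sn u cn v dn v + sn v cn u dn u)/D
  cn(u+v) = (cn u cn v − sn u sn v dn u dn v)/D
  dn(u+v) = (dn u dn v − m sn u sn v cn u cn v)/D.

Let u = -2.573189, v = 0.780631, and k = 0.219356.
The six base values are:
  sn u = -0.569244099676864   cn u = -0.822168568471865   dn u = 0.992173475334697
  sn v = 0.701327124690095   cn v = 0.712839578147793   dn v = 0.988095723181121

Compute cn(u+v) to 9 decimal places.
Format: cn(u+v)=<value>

cn(u+v)=-0.196192423

m = k² = 0.048117054736
D = 1 − m·sn²u·sn²v = 0.9923310239078269
cn(u+v) = (cn u·cn v − sn u·sn v·dn u·dn v)/D = -0.1946878276971702/0.9923310239078269 = -0.1961924226962935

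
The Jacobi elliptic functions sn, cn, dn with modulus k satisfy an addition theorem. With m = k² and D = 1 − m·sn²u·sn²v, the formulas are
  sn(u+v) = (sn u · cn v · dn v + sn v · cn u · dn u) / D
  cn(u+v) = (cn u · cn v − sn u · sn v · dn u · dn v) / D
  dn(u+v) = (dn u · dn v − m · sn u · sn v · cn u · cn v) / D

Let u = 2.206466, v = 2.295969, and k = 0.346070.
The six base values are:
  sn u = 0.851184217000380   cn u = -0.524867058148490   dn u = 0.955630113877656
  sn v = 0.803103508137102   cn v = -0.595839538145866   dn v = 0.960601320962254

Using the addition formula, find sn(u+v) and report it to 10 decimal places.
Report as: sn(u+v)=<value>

sn(u+v)=-0.9427693585

m = k² = 0.1197644449
D = 1 − m·sn²u·sn²v = 0.9440347979217606
sn(u+v) = (sn u·cn v·dn v + sn v·cn u·dn u)/D = -0.8900070808056395/0.9440347979217606 = -0.9427693584653235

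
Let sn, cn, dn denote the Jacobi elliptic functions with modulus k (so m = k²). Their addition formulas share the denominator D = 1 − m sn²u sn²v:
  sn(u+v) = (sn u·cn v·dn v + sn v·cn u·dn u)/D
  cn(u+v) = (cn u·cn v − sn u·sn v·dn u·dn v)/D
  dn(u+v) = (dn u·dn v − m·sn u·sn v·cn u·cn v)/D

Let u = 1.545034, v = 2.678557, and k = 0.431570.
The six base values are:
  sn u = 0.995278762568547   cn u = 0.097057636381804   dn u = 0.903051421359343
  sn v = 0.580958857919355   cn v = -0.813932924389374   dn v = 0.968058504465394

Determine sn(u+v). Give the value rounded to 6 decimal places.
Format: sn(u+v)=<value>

sn(u+v)=-0.781990

m = k² = 0.1862526649
D = 1 − m·sn²u·sn²v = 0.9377294466183547
sn(u+v) = (sn u·cn v·dn v + sn v·cn u·dn u)/D = -0.7332947595926668/0.9377294466183547 = -0.7819896903494697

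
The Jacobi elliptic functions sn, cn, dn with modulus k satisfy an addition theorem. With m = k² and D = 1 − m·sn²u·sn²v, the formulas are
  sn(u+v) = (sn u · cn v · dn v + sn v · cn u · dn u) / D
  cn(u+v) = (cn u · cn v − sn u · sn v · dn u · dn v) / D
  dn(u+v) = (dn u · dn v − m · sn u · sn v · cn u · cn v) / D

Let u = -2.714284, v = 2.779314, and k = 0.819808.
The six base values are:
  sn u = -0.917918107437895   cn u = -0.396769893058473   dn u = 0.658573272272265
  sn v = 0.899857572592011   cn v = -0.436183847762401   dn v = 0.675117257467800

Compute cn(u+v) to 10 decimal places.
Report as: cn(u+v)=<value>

m = k² = 0.672085156864
D = 1 − m·sn²u·sn²v = 0.5414573571691623
cn(u+v) = (cn u·cn v − sn u·sn v·dn u·dn v)/D = 0.5403139583936694/0.5414573571691623 = 0.9978882939526931

cn(u+v)=0.9978882940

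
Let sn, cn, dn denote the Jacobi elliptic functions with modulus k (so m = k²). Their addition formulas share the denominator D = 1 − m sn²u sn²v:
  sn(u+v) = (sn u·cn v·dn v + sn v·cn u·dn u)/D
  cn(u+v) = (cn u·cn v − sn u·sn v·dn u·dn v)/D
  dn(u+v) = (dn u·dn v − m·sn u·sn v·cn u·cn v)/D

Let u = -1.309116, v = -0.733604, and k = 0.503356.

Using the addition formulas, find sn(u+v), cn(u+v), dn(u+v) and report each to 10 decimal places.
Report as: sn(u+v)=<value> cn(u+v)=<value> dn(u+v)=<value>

sn(u+v)=-0.9527973422 cn(u+v)=-0.3036070235 dn(u+v)=0.8774892754

sn u = -0.9463783997451569, cn u = 0.3230602490183465, dn u = 0.879247492240346
sn v = -0.6584040893239321, cn v = 0.752664636582272, dn v = 0.9434862580075659
m = k² = 0.253367262736
D = 1 − m·sn²u·sn²v = 0.9016294323696961
sn(u+v) = (sn u·cn v·dn v + sn v·cn u·dn u)/D = -0.8590701268099621/0.9016294323696961 = -0.9527973421986924
cn(u+v) = (cn u·cn v − sn u·sn v·dn u·dn v)/D = -0.2737410282329193/0.9016294323696961 = -0.303607023468015
dn(u+v) = (dn u·dn v − m·sn u·sn v·cn u·cn v)/D = 0.7911701572537418/0.9016294323696961 = 0.8774892753604537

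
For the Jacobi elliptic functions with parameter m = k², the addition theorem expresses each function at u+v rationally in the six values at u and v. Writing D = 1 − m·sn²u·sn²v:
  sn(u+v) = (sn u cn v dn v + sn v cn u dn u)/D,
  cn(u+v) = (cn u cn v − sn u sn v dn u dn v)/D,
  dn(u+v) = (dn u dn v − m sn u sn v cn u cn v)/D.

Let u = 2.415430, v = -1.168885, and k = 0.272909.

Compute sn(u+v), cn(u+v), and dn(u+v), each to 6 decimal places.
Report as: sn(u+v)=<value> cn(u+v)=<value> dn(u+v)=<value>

sn u = 0.7046300110692943, cn u = -0.7095749061941848, dn u = 0.9813362111670289
sn v = -0.914320510409656, cn v = 0.4049913631723844, dn v = 0.9683680227666505
m = k² = 0.074479322281
D = 1 − m·sn²u·sn²v = 0.9690860205979234
sn(u+v) = (sn u·cn v·dn v + sn v·cn u·dn u)/D = 0.9130124990259629/0.9690860205979234 = 0.9421377252585242
cn(u+v) = (cn u·cn v − sn u·sn v·dn u·dn v)/D = 0.3248628817527249/0.9690860205979234 = 0.3352260530518079
dn(u+v) = (dn u·dn v − m·sn u·sn v·cn u·cn v)/D = 0.9365053984116533/0.9690860205979234 = 0.9663800514156959

sn(u+v)=0.942138 cn(u+v)=0.335226 dn(u+v)=0.966380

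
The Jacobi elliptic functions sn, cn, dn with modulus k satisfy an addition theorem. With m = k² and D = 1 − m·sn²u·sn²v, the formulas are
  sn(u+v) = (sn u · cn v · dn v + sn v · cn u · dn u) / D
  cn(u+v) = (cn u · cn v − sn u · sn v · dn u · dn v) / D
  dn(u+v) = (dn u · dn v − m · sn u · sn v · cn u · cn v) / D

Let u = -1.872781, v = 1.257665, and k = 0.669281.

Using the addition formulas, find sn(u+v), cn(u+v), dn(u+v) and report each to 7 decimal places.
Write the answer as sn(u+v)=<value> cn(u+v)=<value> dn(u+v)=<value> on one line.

sn u = -0.9989903369709686, cn u = -0.04492556776080525, dn u = 0.7436175208901099
sn v = 0.912553503367072, cn v = 0.4089573370077659, dn v = 0.7918198472036539
m = k² = 0.447937056961
D = 1 − m·sn²u·sn²v = 0.6277315418514487
sn(u+v) = (sn u·cn v·dn v + sn v·cn u·dn u)/D = -0.3539796622715672/0.6277315418514487 = -0.563902940463259
cn(u+v) = (cn u·cn v − sn u·sn v·dn u·dn v)/D = 0.5184064885138922/0.6277315418514487 = 0.8258410705074495
dn(u+v) = (dn u·dn v − m·sn u·sn v·cn u·cn v)/D = 0.5813085739222557/0.6277315418514487 = 0.9260464628043513

sn(u+v)=-0.5639029 cn(u+v)=0.8258411 dn(u+v)=0.9260465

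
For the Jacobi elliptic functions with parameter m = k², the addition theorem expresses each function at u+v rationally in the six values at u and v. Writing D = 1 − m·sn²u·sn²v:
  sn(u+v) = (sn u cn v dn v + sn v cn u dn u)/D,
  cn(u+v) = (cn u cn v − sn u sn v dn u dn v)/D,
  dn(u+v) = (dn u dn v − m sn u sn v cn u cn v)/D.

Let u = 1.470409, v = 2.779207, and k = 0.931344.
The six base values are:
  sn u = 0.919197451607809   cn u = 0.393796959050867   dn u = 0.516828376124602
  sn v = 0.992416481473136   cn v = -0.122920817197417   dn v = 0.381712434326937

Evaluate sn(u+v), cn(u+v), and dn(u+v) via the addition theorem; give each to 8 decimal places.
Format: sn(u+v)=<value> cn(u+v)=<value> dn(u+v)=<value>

sn(u+v)=0.57103292 cn(u+v)=-0.82092716 dn(u+v)=0.84685234

m = k² = 0.867401646336
D = 1 − m·sn²u·sn²v = 0.2781851681033304
sn(u+v) = (sn u·cn v·dn v + sn v·cn u·dn u)/D = 0.1588528877845297/0.2781851681033304 = 0.5710329161960375
cn(u+v) = (cn u·cn v − sn u·sn v·dn u·dn v)/D = -0.228369761122601/0.2781851681033304 = -0.8209271640167897
dn(u+v) = (dn u·dn v − m·sn u·sn v·cn u·cn v)/D = 0.2355817617506045/0.2781851681033304 = 0.8468523442741523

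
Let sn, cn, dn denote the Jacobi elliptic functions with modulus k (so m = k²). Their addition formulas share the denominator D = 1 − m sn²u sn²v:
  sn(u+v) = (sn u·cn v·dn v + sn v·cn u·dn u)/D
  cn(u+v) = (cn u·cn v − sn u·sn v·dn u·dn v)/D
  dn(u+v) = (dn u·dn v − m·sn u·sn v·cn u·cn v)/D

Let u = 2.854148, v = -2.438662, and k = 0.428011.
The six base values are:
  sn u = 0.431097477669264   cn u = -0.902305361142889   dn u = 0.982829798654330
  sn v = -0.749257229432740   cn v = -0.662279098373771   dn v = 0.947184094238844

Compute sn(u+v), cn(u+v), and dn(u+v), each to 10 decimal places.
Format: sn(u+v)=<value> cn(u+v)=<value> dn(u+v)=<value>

sn(u+v)=0.4017008017 cn(u+v)=0.9157709680 dn(u+v)=0.9851087569

m = k² = 0.183193416121
D = 1 − m·sn²u·sn²v = 0.9808872706882273
sn(u+v) = (sn u·cn v·dn v + sn v·cn u·dn u)/D = 0.394023203016838/0.9808872706882273 = 0.4017008017041311
cn(u+v) = (cn u·cn v − sn u·sn v·dn u·dn v)/D = 0.8982680854191311/0.9808872706882273 = 0.9157709680429154
dn(u+v) = (dn u·dn v − m·sn u·sn v·cn u·cn v)/D = 0.9662806399024853/0.9808872706882273 = 0.9851087569160792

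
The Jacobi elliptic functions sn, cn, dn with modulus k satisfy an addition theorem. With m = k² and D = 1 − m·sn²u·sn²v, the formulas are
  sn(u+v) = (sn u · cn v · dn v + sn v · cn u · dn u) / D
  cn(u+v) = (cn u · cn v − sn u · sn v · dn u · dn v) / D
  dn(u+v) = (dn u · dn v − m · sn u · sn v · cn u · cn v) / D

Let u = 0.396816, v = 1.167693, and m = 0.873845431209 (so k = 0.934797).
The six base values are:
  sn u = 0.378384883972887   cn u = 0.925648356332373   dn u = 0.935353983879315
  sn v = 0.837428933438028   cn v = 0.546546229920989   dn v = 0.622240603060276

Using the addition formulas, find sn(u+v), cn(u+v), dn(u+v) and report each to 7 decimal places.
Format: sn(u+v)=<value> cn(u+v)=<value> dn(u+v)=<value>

sn(u+v)=0.9358471 cn(u+v)=0.3524064 dn(u+v)=0.4844354

m = k² = 0.873845431209
D = 1 − m·sn²u·sn²v = 0.9122599049323882
sn(u+v) = (sn u·cn v·dn v + sn v·cn u·dn u)/D = 0.8537357683210199/0.9122599049323882 = 0.9358470800975236
cn(u+v) = (cn u·cn v − sn u·sn v·dn u·dn v)/D = 0.321486192606413/0.9122599049323882 = 0.3524063601482517
dn(u+v) = (dn u·dn v − m·sn u·sn v·cn u·cn v)/D = 0.441930980818946/0.9122599049323882 = 0.484435387798502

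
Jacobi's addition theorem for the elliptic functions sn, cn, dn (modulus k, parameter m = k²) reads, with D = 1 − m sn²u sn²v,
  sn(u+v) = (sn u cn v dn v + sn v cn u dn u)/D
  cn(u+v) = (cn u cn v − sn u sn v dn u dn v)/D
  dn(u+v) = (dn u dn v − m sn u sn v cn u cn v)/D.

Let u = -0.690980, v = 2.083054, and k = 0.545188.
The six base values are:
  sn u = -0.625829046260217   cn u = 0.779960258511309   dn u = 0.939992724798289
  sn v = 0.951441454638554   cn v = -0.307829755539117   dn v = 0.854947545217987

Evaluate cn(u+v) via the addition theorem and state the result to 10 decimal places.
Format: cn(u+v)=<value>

m = k² = 0.297229955344
D = 1 − m·sn²u·sn²v = 0.8946175847628502
cn(u+v) = (cn u·cn v − sn u·sn v·dn u·dn v)/D = 0.2384268464536122/0.8946175847628502 = 0.2665125865112697

cn(u+v)=0.2665125865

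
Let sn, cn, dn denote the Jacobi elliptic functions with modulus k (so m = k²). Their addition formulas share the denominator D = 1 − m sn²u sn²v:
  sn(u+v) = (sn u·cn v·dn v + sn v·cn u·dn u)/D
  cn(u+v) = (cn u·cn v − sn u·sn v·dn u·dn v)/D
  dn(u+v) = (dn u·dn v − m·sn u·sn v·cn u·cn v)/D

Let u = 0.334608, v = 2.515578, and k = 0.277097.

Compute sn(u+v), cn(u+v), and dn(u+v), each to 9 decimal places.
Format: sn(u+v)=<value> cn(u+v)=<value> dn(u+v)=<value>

sn(u+v)=0.346566544 cn(u+v)=-0.938025389 dn(u+v)=0.995378194

sn u = 0.3279562685710375, cn u = 0.9446929056074051, dn u = 0.9958622432271167
sn v = 0.6328815085511667, cn v = -0.7742486655681103, dn v = 0.984502673860617
m = k² = 0.076782747409
D = 1 − m·sn²u·sn²v = 0.9966921916886457
sn(u+v) = (sn u·cn v·dn v + sn v·cn u·dn u)/D = 0.3454201678467262/0.9966921916886457 = 0.3465665435398847
cn(u+v) = (cn u·cn v − sn u·sn v·dn u·dn v)/D = -0.9349225810824421/0.9966921916886457 = -0.938025389261302
dn(u+v) = (dn u·dn v − m·sn u·sn v·cn u·cn v)/D = 0.9920856739086199/0.9966921916886457 = 0.9953781941722437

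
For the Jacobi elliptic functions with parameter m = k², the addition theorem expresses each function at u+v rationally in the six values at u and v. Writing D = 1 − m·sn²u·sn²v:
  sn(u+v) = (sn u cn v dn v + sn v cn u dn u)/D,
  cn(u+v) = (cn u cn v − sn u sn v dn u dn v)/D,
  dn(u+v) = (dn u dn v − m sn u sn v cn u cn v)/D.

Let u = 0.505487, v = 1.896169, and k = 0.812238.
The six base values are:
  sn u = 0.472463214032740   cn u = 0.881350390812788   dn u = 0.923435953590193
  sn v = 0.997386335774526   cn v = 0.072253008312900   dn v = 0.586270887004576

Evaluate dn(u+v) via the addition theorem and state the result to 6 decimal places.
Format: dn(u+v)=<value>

m = k² = 0.659730568644
D = 1 − m·sn²u·sn²v = 0.853502762332016
dn(u+v) = (dn u·dn v − m·sn u·sn v·cn u·cn v)/D = 0.521586470916539/0.853502762332016 = 0.6111128093966728

dn(u+v)=0.611113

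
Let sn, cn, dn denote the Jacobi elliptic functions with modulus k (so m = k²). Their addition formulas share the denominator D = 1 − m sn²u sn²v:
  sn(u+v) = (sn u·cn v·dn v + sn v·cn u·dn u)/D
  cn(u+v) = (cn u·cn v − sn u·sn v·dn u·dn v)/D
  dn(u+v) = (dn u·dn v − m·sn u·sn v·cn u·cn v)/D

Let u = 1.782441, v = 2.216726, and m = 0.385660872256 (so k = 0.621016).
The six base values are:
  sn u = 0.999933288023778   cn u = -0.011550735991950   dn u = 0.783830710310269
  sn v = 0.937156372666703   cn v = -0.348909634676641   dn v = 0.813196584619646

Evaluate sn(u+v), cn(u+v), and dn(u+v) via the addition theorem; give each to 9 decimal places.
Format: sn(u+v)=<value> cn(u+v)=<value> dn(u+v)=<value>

m = k² = 0.385660872256
D = 1 − m·sn²u·sn²v = 0.6613338759319795
sn(u+v) = (sn u·cn v·dn v + sn v·cn u·dn u)/D = -0.2921980415360542/0.6613338759319795 = -0.4418313535266531
cn(u+v) = (cn u·cn v − sn u·sn v·dn u·dn v)/D = -0.5932813834747465/0.6613338759319795 = -0.8970981301066264
dn(u+v) = (dn u·dn v − m·sn u·sn v·cn u·cn v)/D = 0.635951953864762/0.6613338759319795 = 0.9616201090085575

sn(u+v)=-0.441831354 cn(u+v)=-0.897098130 dn(u+v)=0.961620109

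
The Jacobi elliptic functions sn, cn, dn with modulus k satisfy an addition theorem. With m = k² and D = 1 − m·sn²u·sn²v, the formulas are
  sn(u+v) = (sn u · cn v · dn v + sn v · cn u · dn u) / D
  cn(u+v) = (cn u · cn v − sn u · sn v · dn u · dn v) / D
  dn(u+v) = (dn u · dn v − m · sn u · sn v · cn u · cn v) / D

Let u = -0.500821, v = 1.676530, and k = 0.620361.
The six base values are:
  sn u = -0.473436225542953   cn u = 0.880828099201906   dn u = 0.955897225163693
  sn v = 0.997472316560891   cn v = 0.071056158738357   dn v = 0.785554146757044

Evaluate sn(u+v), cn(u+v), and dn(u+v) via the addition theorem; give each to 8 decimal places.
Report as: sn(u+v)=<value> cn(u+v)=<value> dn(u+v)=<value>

m = k² = 0.384847770321
D = 1 − m·sn²u·sn²v = 0.9141750323904509
sn(u+v) = (sn u·cn v·dn v + sn v·cn u·dn u)/D = 0.8134263930113032/0.9141750323904509 = 0.8897928341843871
cn(u+v) = (cn u·cn v − sn u·sn v·dn u·dn v)/D = 0.4171971871893468/0.9141750323904509 = 0.4563646702299772
dn(u+v) = (dn u·dn v − m·sn u·sn v·cn u·cn v)/D = 0.7622838403307146/0.9141750323904509 = 0.8338488947105018

sn(u+v)=0.88979283 cn(u+v)=0.45636467 dn(u+v)=0.83384889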